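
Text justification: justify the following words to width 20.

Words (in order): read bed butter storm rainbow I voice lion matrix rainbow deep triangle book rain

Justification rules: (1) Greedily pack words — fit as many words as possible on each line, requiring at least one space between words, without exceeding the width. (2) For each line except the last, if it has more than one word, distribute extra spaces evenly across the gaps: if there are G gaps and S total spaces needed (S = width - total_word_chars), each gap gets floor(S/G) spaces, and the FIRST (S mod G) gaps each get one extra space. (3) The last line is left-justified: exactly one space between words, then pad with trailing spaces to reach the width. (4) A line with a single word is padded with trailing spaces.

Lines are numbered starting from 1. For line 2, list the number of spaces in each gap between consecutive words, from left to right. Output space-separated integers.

Line 1: ['read', 'bed', 'butter'] (min_width=15, slack=5)
Line 2: ['storm', 'rainbow', 'I'] (min_width=15, slack=5)
Line 3: ['voice', 'lion', 'matrix'] (min_width=17, slack=3)
Line 4: ['rainbow', 'deep'] (min_width=12, slack=8)
Line 5: ['triangle', 'book', 'rain'] (min_width=18, slack=2)

Answer: 4 3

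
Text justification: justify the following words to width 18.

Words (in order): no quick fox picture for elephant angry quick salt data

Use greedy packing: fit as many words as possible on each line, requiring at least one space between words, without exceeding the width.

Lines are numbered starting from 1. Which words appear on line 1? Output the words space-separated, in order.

Answer: no quick fox

Derivation:
Line 1: ['no', 'quick', 'fox'] (min_width=12, slack=6)
Line 2: ['picture', 'for'] (min_width=11, slack=7)
Line 3: ['elephant', 'angry'] (min_width=14, slack=4)
Line 4: ['quick', 'salt', 'data'] (min_width=15, slack=3)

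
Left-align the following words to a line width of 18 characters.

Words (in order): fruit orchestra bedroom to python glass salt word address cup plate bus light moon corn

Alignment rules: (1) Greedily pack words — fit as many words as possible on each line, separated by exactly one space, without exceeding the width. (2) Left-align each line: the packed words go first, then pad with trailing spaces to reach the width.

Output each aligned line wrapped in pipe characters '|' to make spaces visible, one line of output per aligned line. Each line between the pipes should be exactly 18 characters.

Line 1: ['fruit', 'orchestra'] (min_width=15, slack=3)
Line 2: ['bedroom', 'to', 'python'] (min_width=17, slack=1)
Line 3: ['glass', 'salt', 'word'] (min_width=15, slack=3)
Line 4: ['address', 'cup', 'plate'] (min_width=17, slack=1)
Line 5: ['bus', 'light', 'moon'] (min_width=14, slack=4)
Line 6: ['corn'] (min_width=4, slack=14)

Answer: |fruit orchestra   |
|bedroom to python |
|glass salt word   |
|address cup plate |
|bus light moon    |
|corn              |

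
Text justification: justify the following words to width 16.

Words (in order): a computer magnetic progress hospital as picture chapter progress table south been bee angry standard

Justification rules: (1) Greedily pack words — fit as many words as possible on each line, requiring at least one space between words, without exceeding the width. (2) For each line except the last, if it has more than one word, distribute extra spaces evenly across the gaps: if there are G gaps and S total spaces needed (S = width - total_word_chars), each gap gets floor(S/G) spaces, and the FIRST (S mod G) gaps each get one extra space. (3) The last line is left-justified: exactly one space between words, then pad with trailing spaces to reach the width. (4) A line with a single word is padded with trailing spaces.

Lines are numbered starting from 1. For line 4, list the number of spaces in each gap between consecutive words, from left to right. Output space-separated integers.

Answer: 6

Derivation:
Line 1: ['a', 'computer'] (min_width=10, slack=6)
Line 2: ['magnetic'] (min_width=8, slack=8)
Line 3: ['progress'] (min_width=8, slack=8)
Line 4: ['hospital', 'as'] (min_width=11, slack=5)
Line 5: ['picture', 'chapter'] (min_width=15, slack=1)
Line 6: ['progress', 'table'] (min_width=14, slack=2)
Line 7: ['south', 'been', 'bee'] (min_width=14, slack=2)
Line 8: ['angry', 'standard'] (min_width=14, slack=2)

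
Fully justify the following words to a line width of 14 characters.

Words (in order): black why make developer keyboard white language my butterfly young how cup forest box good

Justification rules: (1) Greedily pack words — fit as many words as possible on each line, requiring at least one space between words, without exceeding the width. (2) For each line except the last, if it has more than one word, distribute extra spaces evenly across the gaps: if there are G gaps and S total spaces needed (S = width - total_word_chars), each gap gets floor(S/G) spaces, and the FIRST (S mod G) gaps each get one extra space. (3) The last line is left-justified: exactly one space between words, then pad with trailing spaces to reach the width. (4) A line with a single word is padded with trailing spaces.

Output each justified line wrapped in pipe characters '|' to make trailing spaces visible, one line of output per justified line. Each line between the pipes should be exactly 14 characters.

Answer: |black why make|
|developer     |
|keyboard white|
|language    my|
|butterfly     |
|young  how cup|
|forest     box|
|good          |

Derivation:
Line 1: ['black', 'why', 'make'] (min_width=14, slack=0)
Line 2: ['developer'] (min_width=9, slack=5)
Line 3: ['keyboard', 'white'] (min_width=14, slack=0)
Line 4: ['language', 'my'] (min_width=11, slack=3)
Line 5: ['butterfly'] (min_width=9, slack=5)
Line 6: ['young', 'how', 'cup'] (min_width=13, slack=1)
Line 7: ['forest', 'box'] (min_width=10, slack=4)
Line 8: ['good'] (min_width=4, slack=10)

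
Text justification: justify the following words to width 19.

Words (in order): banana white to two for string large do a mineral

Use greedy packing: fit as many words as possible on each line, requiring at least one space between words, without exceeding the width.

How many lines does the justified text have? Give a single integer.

Answer: 3

Derivation:
Line 1: ['banana', 'white', 'to', 'two'] (min_width=19, slack=0)
Line 2: ['for', 'string', 'large', 'do'] (min_width=19, slack=0)
Line 3: ['a', 'mineral'] (min_width=9, slack=10)
Total lines: 3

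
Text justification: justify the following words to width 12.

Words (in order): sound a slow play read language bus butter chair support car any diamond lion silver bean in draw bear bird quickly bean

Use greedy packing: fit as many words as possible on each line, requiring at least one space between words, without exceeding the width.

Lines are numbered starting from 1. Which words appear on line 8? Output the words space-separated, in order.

Answer: bean in draw

Derivation:
Line 1: ['sound', 'a', 'slow'] (min_width=12, slack=0)
Line 2: ['play', 'read'] (min_width=9, slack=3)
Line 3: ['language', 'bus'] (min_width=12, slack=0)
Line 4: ['butter', 'chair'] (min_width=12, slack=0)
Line 5: ['support', 'car'] (min_width=11, slack=1)
Line 6: ['any', 'diamond'] (min_width=11, slack=1)
Line 7: ['lion', 'silver'] (min_width=11, slack=1)
Line 8: ['bean', 'in', 'draw'] (min_width=12, slack=0)
Line 9: ['bear', 'bird'] (min_width=9, slack=3)
Line 10: ['quickly', 'bean'] (min_width=12, slack=0)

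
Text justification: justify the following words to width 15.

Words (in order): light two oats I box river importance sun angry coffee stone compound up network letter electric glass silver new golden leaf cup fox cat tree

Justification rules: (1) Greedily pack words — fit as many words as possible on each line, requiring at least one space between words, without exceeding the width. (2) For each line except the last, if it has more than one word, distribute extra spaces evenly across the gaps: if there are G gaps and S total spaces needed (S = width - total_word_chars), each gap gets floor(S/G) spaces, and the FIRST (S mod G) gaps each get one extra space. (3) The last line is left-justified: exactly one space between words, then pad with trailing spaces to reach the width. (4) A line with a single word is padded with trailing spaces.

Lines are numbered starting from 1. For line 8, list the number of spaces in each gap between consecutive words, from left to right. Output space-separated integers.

Line 1: ['light', 'two', 'oats'] (min_width=14, slack=1)
Line 2: ['I', 'box', 'river'] (min_width=11, slack=4)
Line 3: ['importance', 'sun'] (min_width=14, slack=1)
Line 4: ['angry', 'coffee'] (min_width=12, slack=3)
Line 5: ['stone', 'compound'] (min_width=14, slack=1)
Line 6: ['up', 'network'] (min_width=10, slack=5)
Line 7: ['letter', 'electric'] (min_width=15, slack=0)
Line 8: ['glass', 'silver'] (min_width=12, slack=3)
Line 9: ['new', 'golden', 'leaf'] (min_width=15, slack=0)
Line 10: ['cup', 'fox', 'cat'] (min_width=11, slack=4)
Line 11: ['tree'] (min_width=4, slack=11)

Answer: 4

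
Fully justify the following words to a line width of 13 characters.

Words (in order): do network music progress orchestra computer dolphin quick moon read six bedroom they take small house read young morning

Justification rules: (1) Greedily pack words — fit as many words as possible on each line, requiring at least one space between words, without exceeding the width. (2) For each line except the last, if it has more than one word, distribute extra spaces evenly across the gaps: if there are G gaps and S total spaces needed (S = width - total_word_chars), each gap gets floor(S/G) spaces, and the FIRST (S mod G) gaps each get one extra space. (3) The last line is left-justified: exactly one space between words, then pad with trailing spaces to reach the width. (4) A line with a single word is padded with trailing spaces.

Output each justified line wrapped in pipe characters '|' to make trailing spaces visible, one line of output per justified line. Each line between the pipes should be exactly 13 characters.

Answer: |do    network|
|music        |
|progress     |
|orchestra    |
|computer     |
|dolphin quick|
|moon read six|
|bedroom  they|
|take    small|
|house    read|
|young morning|

Derivation:
Line 1: ['do', 'network'] (min_width=10, slack=3)
Line 2: ['music'] (min_width=5, slack=8)
Line 3: ['progress'] (min_width=8, slack=5)
Line 4: ['orchestra'] (min_width=9, slack=4)
Line 5: ['computer'] (min_width=8, slack=5)
Line 6: ['dolphin', 'quick'] (min_width=13, slack=0)
Line 7: ['moon', 'read', 'six'] (min_width=13, slack=0)
Line 8: ['bedroom', 'they'] (min_width=12, slack=1)
Line 9: ['take', 'small'] (min_width=10, slack=3)
Line 10: ['house', 'read'] (min_width=10, slack=3)
Line 11: ['young', 'morning'] (min_width=13, slack=0)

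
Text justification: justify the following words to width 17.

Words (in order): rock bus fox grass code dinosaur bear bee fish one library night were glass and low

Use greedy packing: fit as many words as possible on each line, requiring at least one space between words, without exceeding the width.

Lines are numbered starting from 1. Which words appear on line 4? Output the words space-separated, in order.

Line 1: ['rock', 'bus', 'fox'] (min_width=12, slack=5)
Line 2: ['grass', 'code'] (min_width=10, slack=7)
Line 3: ['dinosaur', 'bear', 'bee'] (min_width=17, slack=0)
Line 4: ['fish', 'one', 'library'] (min_width=16, slack=1)
Line 5: ['night', 'were', 'glass'] (min_width=16, slack=1)
Line 6: ['and', 'low'] (min_width=7, slack=10)

Answer: fish one library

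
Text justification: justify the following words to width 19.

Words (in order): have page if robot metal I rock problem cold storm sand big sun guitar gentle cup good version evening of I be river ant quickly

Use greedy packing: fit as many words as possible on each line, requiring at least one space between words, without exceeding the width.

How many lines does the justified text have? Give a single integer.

Line 1: ['have', 'page', 'if', 'robot'] (min_width=18, slack=1)
Line 2: ['metal', 'I', 'rock'] (min_width=12, slack=7)
Line 3: ['problem', 'cold', 'storm'] (min_width=18, slack=1)
Line 4: ['sand', 'big', 'sun', 'guitar'] (min_width=19, slack=0)
Line 5: ['gentle', 'cup', 'good'] (min_width=15, slack=4)
Line 6: ['version', 'evening', 'of'] (min_width=18, slack=1)
Line 7: ['I', 'be', 'river', 'ant'] (min_width=14, slack=5)
Line 8: ['quickly'] (min_width=7, slack=12)
Total lines: 8

Answer: 8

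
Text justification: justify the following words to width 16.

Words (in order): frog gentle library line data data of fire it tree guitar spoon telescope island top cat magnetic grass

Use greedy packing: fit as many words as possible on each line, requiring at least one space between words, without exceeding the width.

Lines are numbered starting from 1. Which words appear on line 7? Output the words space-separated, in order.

Line 1: ['frog', 'gentle'] (min_width=11, slack=5)
Line 2: ['library', 'line'] (min_width=12, slack=4)
Line 3: ['data', 'data', 'of'] (min_width=12, slack=4)
Line 4: ['fire', 'it', 'tree'] (min_width=12, slack=4)
Line 5: ['guitar', 'spoon'] (min_width=12, slack=4)
Line 6: ['telescope', 'island'] (min_width=16, slack=0)
Line 7: ['top', 'cat', 'magnetic'] (min_width=16, slack=0)
Line 8: ['grass'] (min_width=5, slack=11)

Answer: top cat magnetic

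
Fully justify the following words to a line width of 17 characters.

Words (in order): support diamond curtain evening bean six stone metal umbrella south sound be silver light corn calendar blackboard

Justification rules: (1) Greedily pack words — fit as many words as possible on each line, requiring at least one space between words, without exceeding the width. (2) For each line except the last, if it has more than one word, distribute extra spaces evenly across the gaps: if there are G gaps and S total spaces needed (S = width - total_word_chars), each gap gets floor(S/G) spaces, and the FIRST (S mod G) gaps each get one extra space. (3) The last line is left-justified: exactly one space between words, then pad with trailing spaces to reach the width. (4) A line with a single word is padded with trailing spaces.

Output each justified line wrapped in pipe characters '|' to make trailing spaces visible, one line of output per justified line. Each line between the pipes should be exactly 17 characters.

Answer: |support   diamond|
|curtain   evening|
|bean   six  stone|
|metal    umbrella|
|south   sound  be|
|silver light corn|
|calendar         |
|blackboard       |

Derivation:
Line 1: ['support', 'diamond'] (min_width=15, slack=2)
Line 2: ['curtain', 'evening'] (min_width=15, slack=2)
Line 3: ['bean', 'six', 'stone'] (min_width=14, slack=3)
Line 4: ['metal', 'umbrella'] (min_width=14, slack=3)
Line 5: ['south', 'sound', 'be'] (min_width=14, slack=3)
Line 6: ['silver', 'light', 'corn'] (min_width=17, slack=0)
Line 7: ['calendar'] (min_width=8, slack=9)
Line 8: ['blackboard'] (min_width=10, slack=7)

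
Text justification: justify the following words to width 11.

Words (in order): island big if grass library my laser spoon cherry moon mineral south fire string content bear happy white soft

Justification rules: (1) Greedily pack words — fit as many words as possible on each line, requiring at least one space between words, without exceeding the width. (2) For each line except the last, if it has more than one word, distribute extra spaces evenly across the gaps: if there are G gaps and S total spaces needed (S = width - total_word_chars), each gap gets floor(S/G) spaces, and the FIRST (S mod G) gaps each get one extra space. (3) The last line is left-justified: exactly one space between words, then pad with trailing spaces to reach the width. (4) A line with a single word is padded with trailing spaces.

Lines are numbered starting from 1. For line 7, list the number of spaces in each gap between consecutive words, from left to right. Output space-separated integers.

Answer: 2

Derivation:
Line 1: ['island', 'big'] (min_width=10, slack=1)
Line 2: ['if', 'grass'] (min_width=8, slack=3)
Line 3: ['library', 'my'] (min_width=10, slack=1)
Line 4: ['laser', 'spoon'] (min_width=11, slack=0)
Line 5: ['cherry', 'moon'] (min_width=11, slack=0)
Line 6: ['mineral'] (min_width=7, slack=4)
Line 7: ['south', 'fire'] (min_width=10, slack=1)
Line 8: ['string'] (min_width=6, slack=5)
Line 9: ['content'] (min_width=7, slack=4)
Line 10: ['bear', 'happy'] (min_width=10, slack=1)
Line 11: ['white', 'soft'] (min_width=10, slack=1)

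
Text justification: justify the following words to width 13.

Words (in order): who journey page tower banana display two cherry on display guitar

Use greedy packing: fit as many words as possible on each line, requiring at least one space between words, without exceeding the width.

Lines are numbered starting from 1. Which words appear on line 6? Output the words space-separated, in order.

Answer: display

Derivation:
Line 1: ['who', 'journey'] (min_width=11, slack=2)
Line 2: ['page', 'tower'] (min_width=10, slack=3)
Line 3: ['banana'] (min_width=6, slack=7)
Line 4: ['display', 'two'] (min_width=11, slack=2)
Line 5: ['cherry', 'on'] (min_width=9, slack=4)
Line 6: ['display'] (min_width=7, slack=6)
Line 7: ['guitar'] (min_width=6, slack=7)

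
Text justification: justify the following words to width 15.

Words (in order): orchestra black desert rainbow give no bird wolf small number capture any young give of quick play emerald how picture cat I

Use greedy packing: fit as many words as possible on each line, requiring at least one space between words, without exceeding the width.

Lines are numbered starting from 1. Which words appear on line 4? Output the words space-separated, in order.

Line 1: ['orchestra', 'black'] (min_width=15, slack=0)
Line 2: ['desert', 'rainbow'] (min_width=14, slack=1)
Line 3: ['give', 'no', 'bird'] (min_width=12, slack=3)
Line 4: ['wolf', 'small'] (min_width=10, slack=5)
Line 5: ['number', 'capture'] (min_width=14, slack=1)
Line 6: ['any', 'young', 'give'] (min_width=14, slack=1)
Line 7: ['of', 'quick', 'play'] (min_width=13, slack=2)
Line 8: ['emerald', 'how'] (min_width=11, slack=4)
Line 9: ['picture', 'cat', 'I'] (min_width=13, slack=2)

Answer: wolf small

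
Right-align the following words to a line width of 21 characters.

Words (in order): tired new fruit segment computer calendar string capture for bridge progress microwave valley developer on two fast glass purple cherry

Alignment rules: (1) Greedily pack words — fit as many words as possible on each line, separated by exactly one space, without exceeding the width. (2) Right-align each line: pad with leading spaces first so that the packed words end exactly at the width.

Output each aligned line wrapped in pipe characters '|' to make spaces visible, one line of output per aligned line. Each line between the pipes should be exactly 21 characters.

Line 1: ['tired', 'new', 'fruit'] (min_width=15, slack=6)
Line 2: ['segment', 'computer'] (min_width=16, slack=5)
Line 3: ['calendar', 'string'] (min_width=15, slack=6)
Line 4: ['capture', 'for', 'bridge'] (min_width=18, slack=3)
Line 5: ['progress', 'microwave'] (min_width=18, slack=3)
Line 6: ['valley', 'developer', 'on'] (min_width=19, slack=2)
Line 7: ['two', 'fast', 'glass', 'purple'] (min_width=21, slack=0)
Line 8: ['cherry'] (min_width=6, slack=15)

Answer: |      tired new fruit|
|     segment computer|
|      calendar string|
|   capture for bridge|
|   progress microwave|
|  valley developer on|
|two fast glass purple|
|               cherry|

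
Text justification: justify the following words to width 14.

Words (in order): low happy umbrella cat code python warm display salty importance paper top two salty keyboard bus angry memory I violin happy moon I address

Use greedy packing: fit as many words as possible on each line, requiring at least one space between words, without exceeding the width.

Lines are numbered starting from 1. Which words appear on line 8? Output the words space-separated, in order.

Answer: salty keyboard

Derivation:
Line 1: ['low', 'happy'] (min_width=9, slack=5)
Line 2: ['umbrella', 'cat'] (min_width=12, slack=2)
Line 3: ['code', 'python'] (min_width=11, slack=3)
Line 4: ['warm', 'display'] (min_width=12, slack=2)
Line 5: ['salty'] (min_width=5, slack=9)
Line 6: ['importance'] (min_width=10, slack=4)
Line 7: ['paper', 'top', 'two'] (min_width=13, slack=1)
Line 8: ['salty', 'keyboard'] (min_width=14, slack=0)
Line 9: ['bus', 'angry'] (min_width=9, slack=5)
Line 10: ['memory', 'I'] (min_width=8, slack=6)
Line 11: ['violin', 'happy'] (min_width=12, slack=2)
Line 12: ['moon', 'I', 'address'] (min_width=14, slack=0)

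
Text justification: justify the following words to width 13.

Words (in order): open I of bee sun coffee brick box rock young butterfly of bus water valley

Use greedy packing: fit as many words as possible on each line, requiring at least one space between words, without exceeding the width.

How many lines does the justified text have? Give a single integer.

Answer: 7

Derivation:
Line 1: ['open', 'I', 'of', 'bee'] (min_width=13, slack=0)
Line 2: ['sun', 'coffee'] (min_width=10, slack=3)
Line 3: ['brick', 'box'] (min_width=9, slack=4)
Line 4: ['rock', 'young'] (min_width=10, slack=3)
Line 5: ['butterfly', 'of'] (min_width=12, slack=1)
Line 6: ['bus', 'water'] (min_width=9, slack=4)
Line 7: ['valley'] (min_width=6, slack=7)
Total lines: 7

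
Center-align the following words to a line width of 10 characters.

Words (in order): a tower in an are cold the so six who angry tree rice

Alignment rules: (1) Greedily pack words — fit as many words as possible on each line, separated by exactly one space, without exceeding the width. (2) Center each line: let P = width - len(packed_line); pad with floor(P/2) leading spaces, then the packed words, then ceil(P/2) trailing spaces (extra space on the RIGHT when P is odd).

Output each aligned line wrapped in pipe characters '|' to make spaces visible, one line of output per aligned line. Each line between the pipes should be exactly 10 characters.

Answer: |a tower in|
|  an are  |
| cold the |
|so six who|
|angry tree|
|   rice   |

Derivation:
Line 1: ['a', 'tower', 'in'] (min_width=10, slack=0)
Line 2: ['an', 'are'] (min_width=6, slack=4)
Line 3: ['cold', 'the'] (min_width=8, slack=2)
Line 4: ['so', 'six', 'who'] (min_width=10, slack=0)
Line 5: ['angry', 'tree'] (min_width=10, slack=0)
Line 6: ['rice'] (min_width=4, slack=6)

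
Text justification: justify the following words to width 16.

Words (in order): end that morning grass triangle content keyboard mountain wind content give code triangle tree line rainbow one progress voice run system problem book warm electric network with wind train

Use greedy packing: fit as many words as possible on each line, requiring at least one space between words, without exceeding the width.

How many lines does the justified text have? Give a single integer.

Line 1: ['end', 'that', 'morning'] (min_width=16, slack=0)
Line 2: ['grass', 'triangle'] (min_width=14, slack=2)
Line 3: ['content', 'keyboard'] (min_width=16, slack=0)
Line 4: ['mountain', 'wind'] (min_width=13, slack=3)
Line 5: ['content', 'give'] (min_width=12, slack=4)
Line 6: ['code', 'triangle'] (min_width=13, slack=3)
Line 7: ['tree', 'line'] (min_width=9, slack=7)
Line 8: ['rainbow', 'one'] (min_width=11, slack=5)
Line 9: ['progress', 'voice'] (min_width=14, slack=2)
Line 10: ['run', 'system'] (min_width=10, slack=6)
Line 11: ['problem', 'book'] (min_width=12, slack=4)
Line 12: ['warm', 'electric'] (min_width=13, slack=3)
Line 13: ['network', 'with'] (min_width=12, slack=4)
Line 14: ['wind', 'train'] (min_width=10, slack=6)
Total lines: 14

Answer: 14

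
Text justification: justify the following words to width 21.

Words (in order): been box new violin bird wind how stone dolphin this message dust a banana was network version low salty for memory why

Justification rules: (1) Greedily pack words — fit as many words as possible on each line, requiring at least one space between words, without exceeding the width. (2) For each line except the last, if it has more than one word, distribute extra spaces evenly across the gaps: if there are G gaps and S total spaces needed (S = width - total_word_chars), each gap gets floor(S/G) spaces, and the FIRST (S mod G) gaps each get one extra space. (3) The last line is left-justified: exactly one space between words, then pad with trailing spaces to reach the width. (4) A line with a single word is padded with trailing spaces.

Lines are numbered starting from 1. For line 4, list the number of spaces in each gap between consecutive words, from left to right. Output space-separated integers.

Answer: 3 2 2

Derivation:
Line 1: ['been', 'box', 'new', 'violin'] (min_width=19, slack=2)
Line 2: ['bird', 'wind', 'how', 'stone'] (min_width=19, slack=2)
Line 3: ['dolphin', 'this', 'message'] (min_width=20, slack=1)
Line 4: ['dust', 'a', 'banana', 'was'] (min_width=17, slack=4)
Line 5: ['network', 'version', 'low'] (min_width=19, slack=2)
Line 6: ['salty', 'for', 'memory', 'why'] (min_width=20, slack=1)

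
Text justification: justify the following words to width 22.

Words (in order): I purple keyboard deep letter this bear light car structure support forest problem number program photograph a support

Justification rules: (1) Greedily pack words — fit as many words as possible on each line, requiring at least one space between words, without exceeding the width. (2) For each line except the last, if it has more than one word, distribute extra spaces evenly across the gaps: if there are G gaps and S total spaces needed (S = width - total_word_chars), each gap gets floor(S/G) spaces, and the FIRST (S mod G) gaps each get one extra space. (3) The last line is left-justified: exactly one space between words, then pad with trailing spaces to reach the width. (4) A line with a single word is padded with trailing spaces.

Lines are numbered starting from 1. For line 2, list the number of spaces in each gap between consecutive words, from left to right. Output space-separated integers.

Answer: 1 1 1

Derivation:
Line 1: ['I', 'purple', 'keyboard', 'deep'] (min_width=22, slack=0)
Line 2: ['letter', 'this', 'bear', 'light'] (min_width=22, slack=0)
Line 3: ['car', 'structure', 'support'] (min_width=21, slack=1)
Line 4: ['forest', 'problem', 'number'] (min_width=21, slack=1)
Line 5: ['program', 'photograph', 'a'] (min_width=20, slack=2)
Line 6: ['support'] (min_width=7, slack=15)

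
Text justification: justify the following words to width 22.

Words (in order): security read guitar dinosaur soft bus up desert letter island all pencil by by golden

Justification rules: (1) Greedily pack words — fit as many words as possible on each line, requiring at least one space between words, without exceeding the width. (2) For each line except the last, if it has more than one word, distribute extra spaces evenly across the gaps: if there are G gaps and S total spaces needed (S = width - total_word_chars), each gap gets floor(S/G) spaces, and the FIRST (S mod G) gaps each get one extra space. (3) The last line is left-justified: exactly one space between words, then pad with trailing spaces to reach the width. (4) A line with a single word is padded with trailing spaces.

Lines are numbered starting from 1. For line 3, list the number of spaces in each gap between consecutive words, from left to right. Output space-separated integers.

Answer: 2 2

Derivation:
Line 1: ['security', 'read', 'guitar'] (min_width=20, slack=2)
Line 2: ['dinosaur', 'soft', 'bus', 'up'] (min_width=20, slack=2)
Line 3: ['desert', 'letter', 'island'] (min_width=20, slack=2)
Line 4: ['all', 'pencil', 'by', 'by'] (min_width=16, slack=6)
Line 5: ['golden'] (min_width=6, slack=16)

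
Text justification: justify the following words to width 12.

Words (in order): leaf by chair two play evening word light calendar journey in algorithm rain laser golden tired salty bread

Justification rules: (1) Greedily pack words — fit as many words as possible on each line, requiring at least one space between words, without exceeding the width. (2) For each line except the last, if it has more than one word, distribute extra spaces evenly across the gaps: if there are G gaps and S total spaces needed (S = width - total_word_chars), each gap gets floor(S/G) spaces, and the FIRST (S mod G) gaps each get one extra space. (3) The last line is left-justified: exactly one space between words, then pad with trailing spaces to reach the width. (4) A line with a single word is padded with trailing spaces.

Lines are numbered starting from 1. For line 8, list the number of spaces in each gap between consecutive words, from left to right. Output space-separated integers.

Answer: 3

Derivation:
Line 1: ['leaf', 'by'] (min_width=7, slack=5)
Line 2: ['chair', 'two'] (min_width=9, slack=3)
Line 3: ['play', 'evening'] (min_width=12, slack=0)
Line 4: ['word', 'light'] (min_width=10, slack=2)
Line 5: ['calendar'] (min_width=8, slack=4)
Line 6: ['journey', 'in'] (min_width=10, slack=2)
Line 7: ['algorithm'] (min_width=9, slack=3)
Line 8: ['rain', 'laser'] (min_width=10, slack=2)
Line 9: ['golden', 'tired'] (min_width=12, slack=0)
Line 10: ['salty', 'bread'] (min_width=11, slack=1)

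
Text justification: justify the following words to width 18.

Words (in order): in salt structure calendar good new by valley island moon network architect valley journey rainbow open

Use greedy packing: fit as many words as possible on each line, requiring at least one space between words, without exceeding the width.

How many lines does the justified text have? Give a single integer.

Answer: 7

Derivation:
Line 1: ['in', 'salt', 'structure'] (min_width=17, slack=1)
Line 2: ['calendar', 'good', 'new'] (min_width=17, slack=1)
Line 3: ['by', 'valley', 'island'] (min_width=16, slack=2)
Line 4: ['moon', 'network'] (min_width=12, slack=6)
Line 5: ['architect', 'valley'] (min_width=16, slack=2)
Line 6: ['journey', 'rainbow'] (min_width=15, slack=3)
Line 7: ['open'] (min_width=4, slack=14)
Total lines: 7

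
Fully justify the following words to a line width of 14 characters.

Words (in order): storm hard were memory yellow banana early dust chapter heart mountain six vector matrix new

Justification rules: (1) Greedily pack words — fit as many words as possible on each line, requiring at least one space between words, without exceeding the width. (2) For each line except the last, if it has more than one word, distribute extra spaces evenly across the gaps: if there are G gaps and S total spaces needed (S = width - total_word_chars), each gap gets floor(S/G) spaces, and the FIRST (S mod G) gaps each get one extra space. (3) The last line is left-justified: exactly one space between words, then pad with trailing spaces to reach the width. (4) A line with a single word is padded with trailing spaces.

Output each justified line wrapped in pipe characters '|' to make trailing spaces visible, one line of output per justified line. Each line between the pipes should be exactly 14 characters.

Line 1: ['storm', 'hard'] (min_width=10, slack=4)
Line 2: ['were', 'memory'] (min_width=11, slack=3)
Line 3: ['yellow', 'banana'] (min_width=13, slack=1)
Line 4: ['early', 'dust'] (min_width=10, slack=4)
Line 5: ['chapter', 'heart'] (min_width=13, slack=1)
Line 6: ['mountain', 'six'] (min_width=12, slack=2)
Line 7: ['vector', 'matrix'] (min_width=13, slack=1)
Line 8: ['new'] (min_width=3, slack=11)

Answer: |storm     hard|
|were    memory|
|yellow  banana|
|early     dust|
|chapter  heart|
|mountain   six|
|vector  matrix|
|new           |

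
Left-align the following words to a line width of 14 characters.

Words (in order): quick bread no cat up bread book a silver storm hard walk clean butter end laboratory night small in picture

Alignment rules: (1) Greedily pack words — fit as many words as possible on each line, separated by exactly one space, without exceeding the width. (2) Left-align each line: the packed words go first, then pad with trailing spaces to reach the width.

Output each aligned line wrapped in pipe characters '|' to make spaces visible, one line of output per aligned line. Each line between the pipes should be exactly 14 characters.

Answer: |quick bread no|
|cat up bread  |
|book a silver |
|storm hard    |
|walk clean    |
|butter end    |
|laboratory    |
|night small in|
|picture       |

Derivation:
Line 1: ['quick', 'bread', 'no'] (min_width=14, slack=0)
Line 2: ['cat', 'up', 'bread'] (min_width=12, slack=2)
Line 3: ['book', 'a', 'silver'] (min_width=13, slack=1)
Line 4: ['storm', 'hard'] (min_width=10, slack=4)
Line 5: ['walk', 'clean'] (min_width=10, slack=4)
Line 6: ['butter', 'end'] (min_width=10, slack=4)
Line 7: ['laboratory'] (min_width=10, slack=4)
Line 8: ['night', 'small', 'in'] (min_width=14, slack=0)
Line 9: ['picture'] (min_width=7, slack=7)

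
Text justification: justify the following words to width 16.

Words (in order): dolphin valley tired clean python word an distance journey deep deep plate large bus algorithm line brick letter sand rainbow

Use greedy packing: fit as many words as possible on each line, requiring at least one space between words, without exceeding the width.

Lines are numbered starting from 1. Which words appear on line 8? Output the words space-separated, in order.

Line 1: ['dolphin', 'valley'] (min_width=14, slack=2)
Line 2: ['tired', 'clean'] (min_width=11, slack=5)
Line 3: ['python', 'word', 'an'] (min_width=14, slack=2)
Line 4: ['distance', 'journey'] (min_width=16, slack=0)
Line 5: ['deep', 'deep', 'plate'] (min_width=15, slack=1)
Line 6: ['large', 'bus'] (min_width=9, slack=7)
Line 7: ['algorithm', 'line'] (min_width=14, slack=2)
Line 8: ['brick', 'letter'] (min_width=12, slack=4)
Line 9: ['sand', 'rainbow'] (min_width=12, slack=4)

Answer: brick letter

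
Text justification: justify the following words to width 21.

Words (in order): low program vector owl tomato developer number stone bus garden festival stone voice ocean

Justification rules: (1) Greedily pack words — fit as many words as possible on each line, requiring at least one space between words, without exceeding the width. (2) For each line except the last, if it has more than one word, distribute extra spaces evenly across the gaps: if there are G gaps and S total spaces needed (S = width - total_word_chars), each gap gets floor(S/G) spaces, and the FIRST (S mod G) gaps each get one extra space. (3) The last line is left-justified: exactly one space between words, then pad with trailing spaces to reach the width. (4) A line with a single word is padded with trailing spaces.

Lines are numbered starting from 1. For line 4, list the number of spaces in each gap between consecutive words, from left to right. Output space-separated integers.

Answer: 1 1

Derivation:
Line 1: ['low', 'program', 'vector'] (min_width=18, slack=3)
Line 2: ['owl', 'tomato', 'developer'] (min_width=20, slack=1)
Line 3: ['number', 'stone', 'bus'] (min_width=16, slack=5)
Line 4: ['garden', 'festival', 'stone'] (min_width=21, slack=0)
Line 5: ['voice', 'ocean'] (min_width=11, slack=10)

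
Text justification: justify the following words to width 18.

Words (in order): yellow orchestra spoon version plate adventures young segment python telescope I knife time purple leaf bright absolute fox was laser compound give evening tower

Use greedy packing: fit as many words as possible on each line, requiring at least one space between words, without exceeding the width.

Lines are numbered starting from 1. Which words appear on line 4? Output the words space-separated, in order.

Answer: young segment

Derivation:
Line 1: ['yellow', 'orchestra'] (min_width=16, slack=2)
Line 2: ['spoon', 'version'] (min_width=13, slack=5)
Line 3: ['plate', 'adventures'] (min_width=16, slack=2)
Line 4: ['young', 'segment'] (min_width=13, slack=5)
Line 5: ['python', 'telescope', 'I'] (min_width=18, slack=0)
Line 6: ['knife', 'time', 'purple'] (min_width=17, slack=1)
Line 7: ['leaf', 'bright'] (min_width=11, slack=7)
Line 8: ['absolute', 'fox', 'was'] (min_width=16, slack=2)
Line 9: ['laser', 'compound'] (min_width=14, slack=4)
Line 10: ['give', 'evening', 'tower'] (min_width=18, slack=0)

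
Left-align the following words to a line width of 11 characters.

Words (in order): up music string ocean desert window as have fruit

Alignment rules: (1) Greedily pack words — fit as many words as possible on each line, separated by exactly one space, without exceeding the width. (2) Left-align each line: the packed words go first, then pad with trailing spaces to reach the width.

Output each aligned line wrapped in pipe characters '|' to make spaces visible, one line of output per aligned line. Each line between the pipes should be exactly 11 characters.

Line 1: ['up', 'music'] (min_width=8, slack=3)
Line 2: ['string'] (min_width=6, slack=5)
Line 3: ['ocean'] (min_width=5, slack=6)
Line 4: ['desert'] (min_width=6, slack=5)
Line 5: ['window', 'as'] (min_width=9, slack=2)
Line 6: ['have', 'fruit'] (min_width=10, slack=1)

Answer: |up music   |
|string     |
|ocean      |
|desert     |
|window as  |
|have fruit |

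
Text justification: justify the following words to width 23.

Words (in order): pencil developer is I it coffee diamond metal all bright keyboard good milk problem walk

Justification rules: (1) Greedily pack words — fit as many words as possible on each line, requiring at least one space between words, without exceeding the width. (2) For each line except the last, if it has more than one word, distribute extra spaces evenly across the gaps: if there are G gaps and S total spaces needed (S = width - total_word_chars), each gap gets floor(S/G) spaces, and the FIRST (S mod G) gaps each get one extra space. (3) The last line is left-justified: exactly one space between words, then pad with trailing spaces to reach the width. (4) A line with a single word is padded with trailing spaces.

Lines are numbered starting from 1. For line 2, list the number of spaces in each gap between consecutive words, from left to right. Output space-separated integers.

Answer: 1 1 1

Derivation:
Line 1: ['pencil', 'developer', 'is', 'I'] (min_width=21, slack=2)
Line 2: ['it', 'coffee', 'diamond', 'metal'] (min_width=23, slack=0)
Line 3: ['all', 'bright', 'keyboard'] (min_width=19, slack=4)
Line 4: ['good', 'milk', 'problem', 'walk'] (min_width=22, slack=1)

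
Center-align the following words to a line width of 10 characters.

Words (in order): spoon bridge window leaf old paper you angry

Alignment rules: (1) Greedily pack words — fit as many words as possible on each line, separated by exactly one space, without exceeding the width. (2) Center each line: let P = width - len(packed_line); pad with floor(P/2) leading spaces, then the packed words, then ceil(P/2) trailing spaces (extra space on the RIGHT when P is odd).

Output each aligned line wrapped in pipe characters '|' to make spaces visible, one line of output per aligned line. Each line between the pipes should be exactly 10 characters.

Answer: |  spoon   |
|  bridge  |
|  window  |
| leaf old |
|paper you |
|  angry   |

Derivation:
Line 1: ['spoon'] (min_width=5, slack=5)
Line 2: ['bridge'] (min_width=6, slack=4)
Line 3: ['window'] (min_width=6, slack=4)
Line 4: ['leaf', 'old'] (min_width=8, slack=2)
Line 5: ['paper', 'you'] (min_width=9, slack=1)
Line 6: ['angry'] (min_width=5, slack=5)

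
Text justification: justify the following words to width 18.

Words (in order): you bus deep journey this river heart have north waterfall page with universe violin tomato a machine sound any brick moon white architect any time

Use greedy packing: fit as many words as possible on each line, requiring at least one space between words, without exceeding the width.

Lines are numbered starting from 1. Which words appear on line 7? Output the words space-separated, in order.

Line 1: ['you', 'bus', 'deep'] (min_width=12, slack=6)
Line 2: ['journey', 'this', 'river'] (min_width=18, slack=0)
Line 3: ['heart', 'have', 'north'] (min_width=16, slack=2)
Line 4: ['waterfall', 'page'] (min_width=14, slack=4)
Line 5: ['with', 'universe'] (min_width=13, slack=5)
Line 6: ['violin', 'tomato', 'a'] (min_width=15, slack=3)
Line 7: ['machine', 'sound', 'any'] (min_width=17, slack=1)
Line 8: ['brick', 'moon', 'white'] (min_width=16, slack=2)
Line 9: ['architect', 'any', 'time'] (min_width=18, slack=0)

Answer: machine sound any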